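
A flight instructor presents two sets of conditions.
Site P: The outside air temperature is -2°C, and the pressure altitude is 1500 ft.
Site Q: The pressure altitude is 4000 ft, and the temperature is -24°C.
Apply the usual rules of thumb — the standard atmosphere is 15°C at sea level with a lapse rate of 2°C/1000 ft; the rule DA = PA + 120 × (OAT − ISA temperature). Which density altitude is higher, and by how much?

Site Q by 460 ft

Site P: ISA temp = 12°C, deviation -14°C, DA = 1500 + 120 × (-14) = -180 ft.
Site Q: ISA temp = 7°C, deviation -31°C, DA = 4000 + 120 × (-31) = 280 ft.
Site Q is higher by 280 − (-180) = 460 ft.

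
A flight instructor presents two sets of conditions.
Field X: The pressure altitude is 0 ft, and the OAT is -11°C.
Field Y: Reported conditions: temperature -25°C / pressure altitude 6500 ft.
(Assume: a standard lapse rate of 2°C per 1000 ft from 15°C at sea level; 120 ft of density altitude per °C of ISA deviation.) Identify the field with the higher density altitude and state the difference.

Field Y by 6380 ft

Field X: ISA temp = 15°C, deviation -26°C, DA = 0 + 120 × (-26) = -3120 ft.
Field Y: ISA temp = 2°C, deviation -27°C, DA = 6500 + 120 × (-27) = 3260 ft.
Field Y is higher by 3260 − (-3120) = 6380 ft.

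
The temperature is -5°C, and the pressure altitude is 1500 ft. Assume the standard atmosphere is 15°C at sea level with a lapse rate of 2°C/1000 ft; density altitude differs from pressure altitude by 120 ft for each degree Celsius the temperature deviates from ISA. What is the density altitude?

-540 ft

ISA temperature at 1500 ft = 15 − 2 × (1500/1000) = 12°C.
ISA deviation = -5 − 12 = -17°C.
Density altitude = 1500 + 120 × (-17) = 1500 + (-2040) = -540 ft.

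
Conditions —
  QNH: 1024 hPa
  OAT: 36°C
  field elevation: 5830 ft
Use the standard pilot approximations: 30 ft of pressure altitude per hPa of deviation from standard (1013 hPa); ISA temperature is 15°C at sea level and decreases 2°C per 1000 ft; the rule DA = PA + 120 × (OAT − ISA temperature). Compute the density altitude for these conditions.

9340 ft

Pressure altitude = 5830 + (1013 − 1024) × 30 = 5830 + (-330) = 5500 ft.
ISA temperature at 5500 ft = 15 − 2 × (5500/1000) = 4°C.
ISA deviation = 36 − 4 = +32°C.
Density altitude = 5500 + 120 × (32) = 9340 ft.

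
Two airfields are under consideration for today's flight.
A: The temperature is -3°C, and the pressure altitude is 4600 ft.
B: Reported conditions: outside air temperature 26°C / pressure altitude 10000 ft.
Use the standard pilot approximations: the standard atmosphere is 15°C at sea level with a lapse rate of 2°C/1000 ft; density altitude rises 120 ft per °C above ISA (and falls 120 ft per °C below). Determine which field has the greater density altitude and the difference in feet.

B by 10176 ft

A: ISA temp = 5.8°C, deviation -8.8°C, DA = 4600 + 120 × (-8.8) = 3544 ft.
B: ISA temp = -5°C, deviation +31°C, DA = 10000 + 120 × 31 = 13720 ft.
B is higher by 13720 − 3544 = 10176 ft.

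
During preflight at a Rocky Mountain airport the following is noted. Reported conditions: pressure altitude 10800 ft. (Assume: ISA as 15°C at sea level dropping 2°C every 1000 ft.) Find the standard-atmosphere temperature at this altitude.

-6.6°C

ISA temperature = 15 − 2 × (10800/1000) = 15 − 21.6 = -6.6°C.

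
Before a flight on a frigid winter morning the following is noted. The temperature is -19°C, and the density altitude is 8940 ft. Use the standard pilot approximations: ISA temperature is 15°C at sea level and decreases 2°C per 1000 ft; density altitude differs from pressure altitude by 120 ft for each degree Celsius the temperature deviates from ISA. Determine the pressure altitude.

10500 ft

DA = PA + 120 × (OAT − (15 − 2·PA/1000)) = PA + 120·OAT − 1800 + 0.24·PA = 1.24·PA + 120·OAT − 1800.
So 1.24·PA = 8940 − 120 × (-19) + 1800 = 13020.
PA = 13020 / 1.24 = 10500 ft.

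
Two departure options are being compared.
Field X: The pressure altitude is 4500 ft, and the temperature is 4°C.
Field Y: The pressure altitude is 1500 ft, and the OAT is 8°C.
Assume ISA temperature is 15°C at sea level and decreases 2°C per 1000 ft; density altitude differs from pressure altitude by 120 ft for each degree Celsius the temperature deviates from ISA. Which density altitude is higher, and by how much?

Field X by 3240 ft

Field X: ISA temp = 6°C, deviation -2°C, DA = 4500 + 120 × (-2) = 4260 ft.
Field Y: ISA temp = 12°C, deviation -4°C, DA = 1500 + 120 × (-4) = 1020 ft.
Field X is higher by 4260 − 1020 = 3240 ft.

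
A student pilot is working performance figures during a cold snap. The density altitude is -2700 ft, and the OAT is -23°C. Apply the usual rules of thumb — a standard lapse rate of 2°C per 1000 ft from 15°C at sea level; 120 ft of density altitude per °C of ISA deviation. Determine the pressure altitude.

1500 ft

DA = PA + 120 × (OAT − (15 − 2·PA/1000)) = PA + 120·OAT − 1800 + 0.24·PA = 1.24·PA + 120·OAT − 1800.
So 1.24·PA = -2700 − 120 × (-23) + 1800 = 1860.
PA = 1860 / 1.24 = 1500 ft.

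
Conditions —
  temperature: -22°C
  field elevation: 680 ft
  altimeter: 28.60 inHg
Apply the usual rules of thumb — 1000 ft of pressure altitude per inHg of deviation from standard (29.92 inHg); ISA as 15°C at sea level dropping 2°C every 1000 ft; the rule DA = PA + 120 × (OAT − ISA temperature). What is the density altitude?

-1960 ft

Pressure altitude = 680 + (29.92 − 28.60) × 1000 = 680 + (+1320) = 2000 ft.
ISA temperature at 2000 ft = 15 − 2 × (2000/1000) = 11°C.
ISA deviation = -22 − 11 = -33°C.
Density altitude = 2000 + 120 × (-33) = -1960 ft.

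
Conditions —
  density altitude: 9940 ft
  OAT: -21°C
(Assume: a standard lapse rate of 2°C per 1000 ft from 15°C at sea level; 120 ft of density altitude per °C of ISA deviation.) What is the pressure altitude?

DA = PA + 120 × (OAT − (15 − 2·PA/1000)) = PA + 120·OAT − 1800 + 0.24·PA = 1.24·PA + 120·OAT − 1800.
So 1.24·PA = 9940 − 120 × (-21) + 1800 = 14260.
PA = 14260 / 1.24 = 11500 ft.

11500 ft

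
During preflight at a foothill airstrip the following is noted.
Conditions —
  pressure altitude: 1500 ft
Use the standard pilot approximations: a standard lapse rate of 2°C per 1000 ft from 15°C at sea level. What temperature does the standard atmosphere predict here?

ISA temperature = 15 − 2 × (1500/1000) = 15 − 3 = 12°C.

12°C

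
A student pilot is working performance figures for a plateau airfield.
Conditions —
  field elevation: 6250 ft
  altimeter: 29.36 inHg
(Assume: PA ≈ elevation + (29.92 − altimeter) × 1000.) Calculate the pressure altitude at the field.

Pressure correction = (29.92 − 29.36) × 1000 = +560 ft.
Pressure altitude = 6250 + (+560) = 6810 ft.

6810 ft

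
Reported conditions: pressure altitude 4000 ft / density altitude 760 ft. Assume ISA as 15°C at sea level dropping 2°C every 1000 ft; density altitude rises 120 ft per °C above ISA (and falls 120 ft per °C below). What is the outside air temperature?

Density altitude − pressure altitude = 760 − 4000 = -3240 ft.
At 120 ft/°C that is an ISA deviation of -3240/120 = -27°C.
ISA temperature at 4000 ft = 15 − 2 × (4000/1000) = 7°C.
OAT = ISA + deviation = 7 + (-27) = -20°C.

-20°C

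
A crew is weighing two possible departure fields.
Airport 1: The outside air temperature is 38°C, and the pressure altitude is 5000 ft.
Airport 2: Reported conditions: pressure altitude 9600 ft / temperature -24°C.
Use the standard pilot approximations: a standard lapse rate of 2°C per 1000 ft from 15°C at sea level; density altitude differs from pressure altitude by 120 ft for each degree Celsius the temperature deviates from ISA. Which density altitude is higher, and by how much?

Airport 1 by 1736 ft

Airport 1: ISA temp = 5°C, deviation +33°C, DA = 5000 + 120 × 33 = 8960 ft.
Airport 2: ISA temp = -4.2°C, deviation -19.8°C, DA = 9600 + 120 × (-19.8) = 7224 ft.
Airport 1 is higher by 8960 − 7224 = 1736 ft.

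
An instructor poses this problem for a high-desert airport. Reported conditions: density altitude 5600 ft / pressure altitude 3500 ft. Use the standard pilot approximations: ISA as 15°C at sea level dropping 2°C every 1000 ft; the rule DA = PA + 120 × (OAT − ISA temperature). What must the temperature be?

Density altitude − pressure altitude = 5600 − 3500 = +2100 ft.
At 120 ft/°C that is an ISA deviation of 2100/120 = +17.5°C.
ISA temperature at 3500 ft = 15 − 2 × (3500/1000) = 8°C.
OAT = ISA + deviation = 8 + (+17.5) = 25.5°C.

25.5°C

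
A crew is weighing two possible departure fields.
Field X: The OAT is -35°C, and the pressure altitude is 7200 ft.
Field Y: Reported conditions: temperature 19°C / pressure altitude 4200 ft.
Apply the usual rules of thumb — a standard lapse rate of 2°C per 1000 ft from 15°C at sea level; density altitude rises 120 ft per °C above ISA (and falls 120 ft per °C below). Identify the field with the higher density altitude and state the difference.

Field X: ISA temp = 0.6°C, deviation -35.6°C, DA = 7200 + 120 × (-35.6) = 2928 ft.
Field Y: ISA temp = 6.6°C, deviation +12.4°C, DA = 4200 + 120 × 12.4 = 5688 ft.
Field Y is higher by 5688 − 2928 = 2760 ft.

Field Y by 2760 ft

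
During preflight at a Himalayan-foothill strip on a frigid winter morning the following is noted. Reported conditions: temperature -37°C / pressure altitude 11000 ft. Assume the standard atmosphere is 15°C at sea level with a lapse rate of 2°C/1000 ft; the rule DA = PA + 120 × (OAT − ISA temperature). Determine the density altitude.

ISA temperature at 11000 ft = 15 − 2 × (11000/1000) = -7°C.
ISA deviation = -37 − (-7) = -30°C.
Density altitude = 11000 + 120 × (-30) = 11000 + (-3600) = 7400 ft.

7400 ft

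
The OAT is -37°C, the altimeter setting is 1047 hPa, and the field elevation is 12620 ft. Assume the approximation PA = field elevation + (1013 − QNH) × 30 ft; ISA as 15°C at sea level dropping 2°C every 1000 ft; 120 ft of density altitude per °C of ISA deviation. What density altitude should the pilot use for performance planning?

Pressure altitude = 12620 + (1013 − 1047) × 30 = 12620 + (-1020) = 11600 ft.
ISA temperature at 11600 ft = 15 − 2 × (11600/1000) = -8.2°C.
ISA deviation = -37 − (-8.2) = -28.8°C.
Density altitude = 11600 + 120 × (-28.8) = 8144 ft.

8144 ft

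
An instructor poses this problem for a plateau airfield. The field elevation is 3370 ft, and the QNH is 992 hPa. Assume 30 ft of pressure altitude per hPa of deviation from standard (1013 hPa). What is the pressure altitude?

4000 ft

Pressure correction = (1013 − 992) × 30 = +630 ft.
Pressure altitude = 3370 + (+630) = 4000 ft.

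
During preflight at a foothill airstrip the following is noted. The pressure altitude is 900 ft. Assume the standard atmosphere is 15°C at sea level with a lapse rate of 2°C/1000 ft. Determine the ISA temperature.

13.2°C

ISA temperature = 15 − 2 × (900/1000) = 15 − 1.8 = 13.2°C.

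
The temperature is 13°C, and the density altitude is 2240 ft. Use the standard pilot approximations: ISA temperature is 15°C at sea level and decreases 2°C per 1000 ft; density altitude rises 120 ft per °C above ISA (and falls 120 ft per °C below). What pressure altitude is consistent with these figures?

DA = PA + 120 × (OAT − (15 − 2·PA/1000)) = PA + 120·OAT − 1800 + 0.24·PA = 1.24·PA + 120·OAT − 1800.
So 1.24·PA = 2240 − 120 × 13 + 1800 = 2480.
PA = 2480 / 1.24 = 2000 ft.

2000 ft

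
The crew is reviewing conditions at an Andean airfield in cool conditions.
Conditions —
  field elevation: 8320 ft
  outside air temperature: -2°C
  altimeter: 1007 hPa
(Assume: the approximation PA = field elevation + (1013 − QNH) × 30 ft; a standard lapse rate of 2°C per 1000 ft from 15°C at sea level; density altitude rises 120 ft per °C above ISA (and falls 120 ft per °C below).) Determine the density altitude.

8500 ft

Pressure altitude = 8320 + (1013 − 1007) × 30 = 8320 + (+180) = 8500 ft.
ISA temperature at 8500 ft = 15 − 2 × (8500/1000) = -2°C.
ISA deviation = -2 − (-2) = 0°C.
Density altitude = 8500 + 120 × (0) = 8500 ft.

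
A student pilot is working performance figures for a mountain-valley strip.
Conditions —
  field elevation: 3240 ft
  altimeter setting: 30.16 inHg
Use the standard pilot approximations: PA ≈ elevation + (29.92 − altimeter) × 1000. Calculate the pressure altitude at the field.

Pressure correction = (29.92 − 30.16) × 1000 = -240 ft.
Pressure altitude = 3240 + (-240) = 3000 ft.

3000 ft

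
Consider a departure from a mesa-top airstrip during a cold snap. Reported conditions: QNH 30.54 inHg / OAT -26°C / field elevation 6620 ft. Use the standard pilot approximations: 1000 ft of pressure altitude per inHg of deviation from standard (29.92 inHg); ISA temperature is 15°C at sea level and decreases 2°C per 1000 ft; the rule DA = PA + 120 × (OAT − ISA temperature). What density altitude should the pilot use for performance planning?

Pressure altitude = 6620 + (29.92 − 30.54) × 1000 = 6620 + (-620) = 6000 ft.
ISA temperature at 6000 ft = 15 − 2 × (6000/1000) = 3°C.
ISA deviation = -26 − 3 = -29°C.
Density altitude = 6000 + 120 × (-29) = 2520 ft.

2520 ft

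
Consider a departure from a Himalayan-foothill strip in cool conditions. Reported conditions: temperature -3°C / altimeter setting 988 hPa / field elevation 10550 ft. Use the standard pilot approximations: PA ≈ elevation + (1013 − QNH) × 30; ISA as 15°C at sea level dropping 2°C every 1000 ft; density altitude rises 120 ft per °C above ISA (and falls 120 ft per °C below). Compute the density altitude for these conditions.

Pressure altitude = 10550 + (1013 − 988) × 30 = 10550 + (+750) = 11300 ft.
ISA temperature at 11300 ft = 15 − 2 × (11300/1000) = -7.6°C.
ISA deviation = -3 − (-7.6) = +4.6°C.
Density altitude = 11300 + 120 × (4.6) = 11852 ft.

11852 ft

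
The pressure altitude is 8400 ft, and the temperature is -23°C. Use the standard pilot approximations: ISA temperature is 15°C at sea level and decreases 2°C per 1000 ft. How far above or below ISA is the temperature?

ISA-21.2°C

ISA temperature at 8400 ft = 15 − 2 × (8400/1000) = -1.8°C.
Deviation = OAT − ISA = -23 − (-1.8) = -21.2°C.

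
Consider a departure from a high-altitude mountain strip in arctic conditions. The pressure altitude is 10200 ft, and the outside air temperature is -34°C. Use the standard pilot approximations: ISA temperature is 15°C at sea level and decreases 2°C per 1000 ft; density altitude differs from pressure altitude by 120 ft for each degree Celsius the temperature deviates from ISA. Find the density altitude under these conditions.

ISA temperature at 10200 ft = 15 − 2 × (10200/1000) = -5.4°C.
ISA deviation = -34 − (-5.4) = -28.6°C.
Density altitude = 10200 + 120 × (-28.6) = 10200 + (-3432) = 6768 ft.

6768 ft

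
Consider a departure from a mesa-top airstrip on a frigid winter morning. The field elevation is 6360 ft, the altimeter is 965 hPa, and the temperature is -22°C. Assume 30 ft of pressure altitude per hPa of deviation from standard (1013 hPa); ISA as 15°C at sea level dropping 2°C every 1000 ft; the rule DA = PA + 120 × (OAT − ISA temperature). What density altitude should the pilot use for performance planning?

5232 ft

Pressure altitude = 6360 + (1013 − 965) × 30 = 6360 + (+1440) = 7800 ft.
ISA temperature at 7800 ft = 15 − 2 × (7800/1000) = -0.6°C.
ISA deviation = -22 − (-0.6) = -21.4°C.
Density altitude = 7800 + 120 × (-21.4) = 5232 ft.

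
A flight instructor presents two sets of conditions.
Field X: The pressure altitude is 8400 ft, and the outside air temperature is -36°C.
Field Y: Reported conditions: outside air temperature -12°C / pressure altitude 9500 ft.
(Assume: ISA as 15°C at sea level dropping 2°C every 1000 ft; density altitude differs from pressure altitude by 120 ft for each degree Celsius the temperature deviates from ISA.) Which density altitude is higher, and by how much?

Field Y by 4244 ft

Field X: ISA temp = -1.8°C, deviation -34.2°C, DA = 8400 + 120 × (-34.2) = 4296 ft.
Field Y: ISA temp = -4°C, deviation -8°C, DA = 9500 + 120 × (-8) = 8540 ft.
Field Y is higher by 8540 − 4296 = 4244 ft.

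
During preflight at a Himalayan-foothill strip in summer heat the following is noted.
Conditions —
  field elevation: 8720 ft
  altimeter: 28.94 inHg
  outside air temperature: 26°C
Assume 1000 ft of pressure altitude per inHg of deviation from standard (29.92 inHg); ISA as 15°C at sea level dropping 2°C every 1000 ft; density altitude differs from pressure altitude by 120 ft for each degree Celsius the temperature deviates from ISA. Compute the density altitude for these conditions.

13348 ft

Pressure altitude = 8720 + (29.92 − 28.94) × 1000 = 8720 + (+980) = 9700 ft.
ISA temperature at 9700 ft = 15 − 2 × (9700/1000) = -4.4°C.
ISA deviation = 26 − (-4.4) = +30.4°C.
Density altitude = 9700 + 120 × (30.4) = 13348 ft.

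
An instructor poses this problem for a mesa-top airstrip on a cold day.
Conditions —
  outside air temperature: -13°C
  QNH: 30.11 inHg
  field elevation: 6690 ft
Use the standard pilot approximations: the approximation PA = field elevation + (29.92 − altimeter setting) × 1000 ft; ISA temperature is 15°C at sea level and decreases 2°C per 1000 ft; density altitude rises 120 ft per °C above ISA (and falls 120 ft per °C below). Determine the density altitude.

4700 ft

Pressure altitude = 6690 + (29.92 − 30.11) × 1000 = 6690 + (-190) = 6500 ft.
ISA temperature at 6500 ft = 15 − 2 × (6500/1000) = 2°C.
ISA deviation = -13 − 2 = -15°C.
Density altitude = 6500 + 120 × (-15) = 4700 ft.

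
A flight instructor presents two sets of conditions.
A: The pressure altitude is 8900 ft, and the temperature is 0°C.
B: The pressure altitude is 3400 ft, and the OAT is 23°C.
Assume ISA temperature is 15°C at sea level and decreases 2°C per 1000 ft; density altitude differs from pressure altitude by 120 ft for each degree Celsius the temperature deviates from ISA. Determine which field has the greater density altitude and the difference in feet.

A by 4060 ft

A: ISA temp = -2.8°C, deviation +2.8°C, DA = 8900 + 120 × 2.8 = 9236 ft.
B: ISA temp = 8.2°C, deviation +14.8°C, DA = 3400 + 120 × 14.8 = 5176 ft.
A is higher by 9236 − 5176 = 4060 ft.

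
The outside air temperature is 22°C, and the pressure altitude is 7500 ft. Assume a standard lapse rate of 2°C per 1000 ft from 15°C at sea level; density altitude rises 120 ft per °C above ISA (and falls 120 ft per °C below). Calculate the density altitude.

ISA temperature at 7500 ft = 15 − 2 × (7500/1000) = 0°C.
ISA deviation = 22 − 0 = +22°C.
Density altitude = 7500 + 120 × (22) = 7500 + (+2640) = 10140 ft.

10140 ft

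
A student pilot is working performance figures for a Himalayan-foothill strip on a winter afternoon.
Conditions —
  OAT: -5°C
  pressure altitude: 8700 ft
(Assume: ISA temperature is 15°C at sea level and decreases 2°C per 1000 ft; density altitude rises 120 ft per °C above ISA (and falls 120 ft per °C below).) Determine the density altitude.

8388 ft

ISA temperature at 8700 ft = 15 − 2 × (8700/1000) = -2.4°C.
ISA deviation = -5 − (-2.4) = -2.6°C.
Density altitude = 8700 + 120 × (-2.6) = 8700 + (-312) = 8388 ft.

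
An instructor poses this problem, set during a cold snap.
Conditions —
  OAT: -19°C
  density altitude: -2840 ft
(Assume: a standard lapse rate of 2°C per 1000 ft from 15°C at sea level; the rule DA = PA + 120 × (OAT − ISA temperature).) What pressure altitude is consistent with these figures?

DA = PA + 120 × (OAT − (15 − 2·PA/1000)) = PA + 120·OAT − 1800 + 0.24·PA = 1.24·PA + 120·OAT − 1800.
So 1.24·PA = -2840 − 120 × (-19) + 1800 = 1240.
PA = 1240 / 1.24 = 1000 ft.

1000 ft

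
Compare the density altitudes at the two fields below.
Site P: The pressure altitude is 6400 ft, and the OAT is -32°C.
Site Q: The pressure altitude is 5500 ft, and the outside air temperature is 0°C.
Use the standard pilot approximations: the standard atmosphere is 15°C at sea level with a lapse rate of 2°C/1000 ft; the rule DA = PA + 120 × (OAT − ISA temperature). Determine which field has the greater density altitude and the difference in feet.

Site P: ISA temp = 2.2°C, deviation -34.2°C, DA = 6400 + 120 × (-34.2) = 2296 ft.
Site Q: ISA temp = 4°C, deviation -4°C, DA = 5500 + 120 × (-4) = 5020 ft.
Site Q is higher by 5020 − 2296 = 2724 ft.

Site Q by 2724 ft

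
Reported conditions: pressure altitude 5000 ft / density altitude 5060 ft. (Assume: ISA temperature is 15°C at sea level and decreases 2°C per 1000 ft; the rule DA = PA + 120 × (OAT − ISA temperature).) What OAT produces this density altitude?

Density altitude − pressure altitude = 5060 − 5000 = +60 ft.
At 120 ft/°C that is an ISA deviation of 60/120 = +0.5°C.
ISA temperature at 5000 ft = 15 − 2 × (5000/1000) = 5°C.
OAT = ISA + deviation = 5 + (+0.5) = 5.5°C.

5.5°C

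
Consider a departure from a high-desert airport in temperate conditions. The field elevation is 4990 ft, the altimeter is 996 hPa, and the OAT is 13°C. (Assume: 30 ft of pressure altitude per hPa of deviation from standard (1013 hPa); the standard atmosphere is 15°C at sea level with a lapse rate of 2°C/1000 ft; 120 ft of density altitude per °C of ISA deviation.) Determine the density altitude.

6580 ft

Pressure altitude = 4990 + (1013 − 996) × 30 = 4990 + (+510) = 5500 ft.
ISA temperature at 5500 ft = 15 − 2 × (5500/1000) = 4°C.
ISA deviation = 13 − 4 = +9°C.
Density altitude = 5500 + 120 × (9) = 6580 ft.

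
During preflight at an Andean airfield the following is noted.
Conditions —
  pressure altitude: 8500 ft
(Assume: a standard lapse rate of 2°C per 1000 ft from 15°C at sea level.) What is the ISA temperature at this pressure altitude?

-2°C

ISA temperature = 15 − 2 × (8500/1000) = 15 − 17 = -2°C.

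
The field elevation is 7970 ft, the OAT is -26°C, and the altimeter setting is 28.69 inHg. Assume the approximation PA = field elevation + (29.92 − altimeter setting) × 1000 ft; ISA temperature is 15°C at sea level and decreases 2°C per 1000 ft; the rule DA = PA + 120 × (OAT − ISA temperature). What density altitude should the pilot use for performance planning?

6488 ft

Pressure altitude = 7970 + (29.92 − 28.69) × 1000 = 7970 + (+1230) = 9200 ft.
ISA temperature at 9200 ft = 15 − 2 × (9200/1000) = -3.4°C.
ISA deviation = -26 − (-3.4) = -22.6°C.
Density altitude = 9200 + 120 × (-22.6) = 6488 ft.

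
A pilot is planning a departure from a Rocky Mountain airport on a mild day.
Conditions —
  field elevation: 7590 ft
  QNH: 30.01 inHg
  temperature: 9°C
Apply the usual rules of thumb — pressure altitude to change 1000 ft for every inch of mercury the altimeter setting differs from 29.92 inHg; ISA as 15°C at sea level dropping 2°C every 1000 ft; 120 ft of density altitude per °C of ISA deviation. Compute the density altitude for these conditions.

8580 ft

Pressure altitude = 7590 + (29.92 − 30.01) × 1000 = 7590 + (-90) = 7500 ft.
ISA temperature at 7500 ft = 15 − 2 × (7500/1000) = 0°C.
ISA deviation = 9 − 0 = +9°C.
Density altitude = 7500 + 120 × (9) = 8580 ft.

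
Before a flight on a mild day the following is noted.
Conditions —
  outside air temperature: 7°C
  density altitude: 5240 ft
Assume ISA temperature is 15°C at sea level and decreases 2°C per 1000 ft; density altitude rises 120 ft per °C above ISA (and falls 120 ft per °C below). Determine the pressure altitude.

5000 ft

DA = PA + 120 × (OAT − (15 − 2·PA/1000)) = PA + 120·OAT − 1800 + 0.24·PA = 1.24·PA + 120·OAT − 1800.
So 1.24·PA = 5240 − 120 × 7 + 1800 = 6200.
PA = 6200 / 1.24 = 5000 ft.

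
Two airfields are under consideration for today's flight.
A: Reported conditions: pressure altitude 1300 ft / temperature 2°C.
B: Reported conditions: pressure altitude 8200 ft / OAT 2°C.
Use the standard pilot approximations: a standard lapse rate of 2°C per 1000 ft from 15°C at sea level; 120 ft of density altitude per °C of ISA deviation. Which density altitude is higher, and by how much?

B by 8556 ft

A: ISA temp = 12.4°C, deviation -10.4°C, DA = 1300 + 120 × (-10.4) = 52 ft.
B: ISA temp = -1.4°C, deviation +3.4°C, DA = 8200 + 120 × 3.4 = 8608 ft.
B is higher by 8608 − 52 = 8556 ft.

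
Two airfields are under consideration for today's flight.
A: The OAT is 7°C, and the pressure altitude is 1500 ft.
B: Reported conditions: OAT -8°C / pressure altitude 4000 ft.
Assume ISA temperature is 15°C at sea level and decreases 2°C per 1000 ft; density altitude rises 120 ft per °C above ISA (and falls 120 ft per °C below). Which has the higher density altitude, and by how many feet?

A: ISA temp = 12°C, deviation -5°C, DA = 1500 + 120 × (-5) = 900 ft.
B: ISA temp = 7°C, deviation -15°C, DA = 4000 + 120 × (-15) = 2200 ft.
B is higher by 2200 − 900 = 1300 ft.

B by 1300 ft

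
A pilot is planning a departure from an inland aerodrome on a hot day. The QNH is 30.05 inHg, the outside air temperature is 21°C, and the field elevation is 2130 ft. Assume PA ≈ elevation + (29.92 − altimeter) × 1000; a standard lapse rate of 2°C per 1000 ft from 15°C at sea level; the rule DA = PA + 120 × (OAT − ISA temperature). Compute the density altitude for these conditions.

3200 ft

Pressure altitude = 2130 + (29.92 − 30.05) × 1000 = 2130 + (-130) = 2000 ft.
ISA temperature at 2000 ft = 15 − 2 × (2000/1000) = 11°C.
ISA deviation = 21 − 11 = +10°C.
Density altitude = 2000 + 120 × (10) = 3200 ft.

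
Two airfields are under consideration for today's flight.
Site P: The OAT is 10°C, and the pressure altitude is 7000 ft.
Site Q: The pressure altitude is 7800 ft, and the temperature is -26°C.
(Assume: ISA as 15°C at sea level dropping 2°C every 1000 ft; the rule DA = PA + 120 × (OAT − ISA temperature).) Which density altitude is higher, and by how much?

Site P by 3328 ft

Site P: ISA temp = 1°C, deviation +9°C, DA = 7000 + 120 × 9 = 8080 ft.
Site Q: ISA temp = -0.6°C, deviation -25.4°C, DA = 7800 + 120 × (-25.4) = 4752 ft.
Site P is higher by 8080 − 4752 = 3328 ft.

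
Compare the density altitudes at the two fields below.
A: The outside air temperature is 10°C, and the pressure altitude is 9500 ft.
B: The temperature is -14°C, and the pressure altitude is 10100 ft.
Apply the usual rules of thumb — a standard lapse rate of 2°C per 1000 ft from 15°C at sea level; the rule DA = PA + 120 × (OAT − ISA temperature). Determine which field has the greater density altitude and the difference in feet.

A: ISA temp = -4°C, deviation +14°C, DA = 9500 + 120 × 14 = 11180 ft.
B: ISA temp = -5.2°C, deviation -8.8°C, DA = 10100 + 120 × (-8.8) = 9044 ft.
A is higher by 11180 − 9044 = 2136 ft.

A by 2136 ft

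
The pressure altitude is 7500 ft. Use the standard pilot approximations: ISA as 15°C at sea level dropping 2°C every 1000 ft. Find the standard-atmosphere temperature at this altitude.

ISA temperature = 15 − 2 × (7500/1000) = 15 − 15 = 0°C.

0°C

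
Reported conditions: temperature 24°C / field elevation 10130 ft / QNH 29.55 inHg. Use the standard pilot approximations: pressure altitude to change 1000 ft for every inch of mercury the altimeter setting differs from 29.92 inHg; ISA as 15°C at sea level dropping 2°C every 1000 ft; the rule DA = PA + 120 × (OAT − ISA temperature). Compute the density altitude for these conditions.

14100 ft

Pressure altitude = 10130 + (29.92 − 29.55) × 1000 = 10130 + (+370) = 10500 ft.
ISA temperature at 10500 ft = 15 − 2 × (10500/1000) = -6°C.
ISA deviation = 24 − (-6) = +30°C.
Density altitude = 10500 + 120 × (30) = 14100 ft.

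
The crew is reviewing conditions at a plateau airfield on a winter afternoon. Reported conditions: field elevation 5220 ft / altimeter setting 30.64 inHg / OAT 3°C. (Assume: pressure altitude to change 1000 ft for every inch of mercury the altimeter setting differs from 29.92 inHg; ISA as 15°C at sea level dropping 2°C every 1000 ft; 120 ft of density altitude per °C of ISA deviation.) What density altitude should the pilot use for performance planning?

Pressure altitude = 5220 + (29.92 − 30.64) × 1000 = 5220 + (-720) = 4500 ft.
ISA temperature at 4500 ft = 15 − 2 × (4500/1000) = 6°C.
ISA deviation = 3 − 6 = -3°C.
Density altitude = 4500 + 120 × (-3) = 4140 ft.

4140 ft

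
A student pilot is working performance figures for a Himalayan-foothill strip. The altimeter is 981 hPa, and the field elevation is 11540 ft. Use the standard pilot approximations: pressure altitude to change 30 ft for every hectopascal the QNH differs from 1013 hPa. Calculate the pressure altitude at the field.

Pressure correction = (1013 − 981) × 30 = +960 ft.
Pressure altitude = 11540 + (+960) = 12500 ft.

12500 ft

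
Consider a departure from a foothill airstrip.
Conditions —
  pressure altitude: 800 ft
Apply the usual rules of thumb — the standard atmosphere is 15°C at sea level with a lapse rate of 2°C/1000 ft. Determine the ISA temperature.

13.4°C

ISA temperature = 15 − 2 × (800/1000) = 15 − 1.6 = 13.4°C.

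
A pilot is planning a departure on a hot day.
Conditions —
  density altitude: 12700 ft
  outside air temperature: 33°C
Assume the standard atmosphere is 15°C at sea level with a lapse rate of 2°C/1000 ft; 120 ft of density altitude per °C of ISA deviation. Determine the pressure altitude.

8500 ft

DA = PA + 120 × (OAT − (15 − 2·PA/1000)) = PA + 120·OAT − 1800 + 0.24·PA = 1.24·PA + 120·OAT − 1800.
So 1.24·PA = 12700 − 120 × 33 + 1800 = 10540.
PA = 10540 / 1.24 = 8500 ft.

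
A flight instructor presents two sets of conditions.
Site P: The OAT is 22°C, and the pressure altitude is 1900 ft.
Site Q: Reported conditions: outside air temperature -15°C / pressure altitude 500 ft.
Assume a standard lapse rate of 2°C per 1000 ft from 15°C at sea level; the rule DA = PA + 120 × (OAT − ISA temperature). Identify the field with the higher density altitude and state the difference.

Site P by 6176 ft

Site P: ISA temp = 11.2°C, deviation +10.8°C, DA = 1900 + 120 × 10.8 = 3196 ft.
Site Q: ISA temp = 14°C, deviation -29°C, DA = 500 + 120 × (-29) = -2980 ft.
Site P is higher by 3196 − (-2980) = 6176 ft.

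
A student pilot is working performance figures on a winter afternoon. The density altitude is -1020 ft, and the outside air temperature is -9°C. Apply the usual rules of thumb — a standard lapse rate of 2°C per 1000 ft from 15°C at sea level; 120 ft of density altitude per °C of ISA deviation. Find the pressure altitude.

DA = PA + 120 × (OAT − (15 − 2·PA/1000)) = PA + 120·OAT − 1800 + 0.24·PA = 1.24·PA + 120·OAT − 1800.
So 1.24·PA = -1020 − 120 × (-9) + 1800 = 1860.
PA = 1860 / 1.24 = 1500 ft.

1500 ft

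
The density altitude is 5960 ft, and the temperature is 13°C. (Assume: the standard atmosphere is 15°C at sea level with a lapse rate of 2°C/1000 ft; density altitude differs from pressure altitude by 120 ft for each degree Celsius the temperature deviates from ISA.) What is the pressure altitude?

DA = PA + 120 × (OAT − (15 − 2·PA/1000)) = PA + 120·OAT − 1800 + 0.24·PA = 1.24·PA + 120·OAT − 1800.
So 1.24·PA = 5960 − 120 × 13 + 1800 = 6200.
PA = 6200 / 1.24 = 5000 ft.

5000 ft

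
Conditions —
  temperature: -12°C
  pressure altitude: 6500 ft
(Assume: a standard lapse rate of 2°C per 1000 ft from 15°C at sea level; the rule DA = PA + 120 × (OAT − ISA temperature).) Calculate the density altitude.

ISA temperature at 6500 ft = 15 − 2 × (6500/1000) = 2°C.
ISA deviation = -12 − 2 = -14°C.
Density altitude = 6500 + 120 × (-14) = 6500 + (-1680) = 4820 ft.

4820 ft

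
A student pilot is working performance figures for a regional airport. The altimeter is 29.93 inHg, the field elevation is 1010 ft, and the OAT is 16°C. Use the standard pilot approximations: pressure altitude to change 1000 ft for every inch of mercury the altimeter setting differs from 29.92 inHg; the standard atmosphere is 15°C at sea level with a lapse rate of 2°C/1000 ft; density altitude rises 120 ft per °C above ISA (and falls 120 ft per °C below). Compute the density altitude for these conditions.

1360 ft

Pressure altitude = 1010 + (29.92 − 29.93) × 1000 = 1010 + (-10) = 1000 ft.
ISA temperature at 1000 ft = 15 − 2 × (1000/1000) = 13°C.
ISA deviation = 16 − 13 = +3°C.
Density altitude = 1000 + 120 × (3) = 1360 ft.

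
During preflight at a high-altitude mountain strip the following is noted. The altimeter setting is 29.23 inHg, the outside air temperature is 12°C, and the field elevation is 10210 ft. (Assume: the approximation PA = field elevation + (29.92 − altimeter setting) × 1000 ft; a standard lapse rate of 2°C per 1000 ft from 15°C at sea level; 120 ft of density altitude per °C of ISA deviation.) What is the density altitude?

13156 ft

Pressure altitude = 10210 + (29.92 − 29.23) × 1000 = 10210 + (+690) = 10900 ft.
ISA temperature at 10900 ft = 15 − 2 × (10900/1000) = -6.8°C.
ISA deviation = 12 − (-6.8) = +18.8°C.
Density altitude = 10900 + 120 × (18.8) = 13156 ft.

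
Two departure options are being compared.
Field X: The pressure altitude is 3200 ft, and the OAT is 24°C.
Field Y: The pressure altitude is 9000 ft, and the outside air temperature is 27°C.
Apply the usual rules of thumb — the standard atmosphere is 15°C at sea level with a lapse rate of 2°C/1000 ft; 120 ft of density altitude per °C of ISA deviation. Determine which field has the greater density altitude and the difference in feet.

Field Y by 7552 ft

Field X: ISA temp = 8.6°C, deviation +15.4°C, DA = 3200 + 120 × 15.4 = 5048 ft.
Field Y: ISA temp = -3°C, deviation +30°C, DA = 9000 + 120 × 30 = 12600 ft.
Field Y is higher by 12600 − 5048 = 7552 ft.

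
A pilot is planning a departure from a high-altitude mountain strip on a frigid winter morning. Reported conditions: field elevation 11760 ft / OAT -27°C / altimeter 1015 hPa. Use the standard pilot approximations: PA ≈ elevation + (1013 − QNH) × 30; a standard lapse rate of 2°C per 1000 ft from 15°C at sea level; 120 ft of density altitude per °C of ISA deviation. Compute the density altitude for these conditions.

9468 ft

Pressure altitude = 11760 + (1013 − 1015) × 30 = 11760 + (-60) = 11700 ft.
ISA temperature at 11700 ft = 15 − 2 × (11700/1000) = -8.4°C.
ISA deviation = -27 − (-8.4) = -18.6°C.
Density altitude = 11700 + 120 × (-18.6) = 9468 ft.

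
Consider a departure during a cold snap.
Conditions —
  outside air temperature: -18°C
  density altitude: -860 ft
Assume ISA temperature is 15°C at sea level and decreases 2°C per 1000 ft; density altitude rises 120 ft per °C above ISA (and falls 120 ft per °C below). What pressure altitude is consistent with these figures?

2500 ft

DA = PA + 120 × (OAT − (15 − 2·PA/1000)) = PA + 120·OAT − 1800 + 0.24·PA = 1.24·PA + 120·OAT − 1800.
So 1.24·PA = -860 − 120 × (-18) + 1800 = 3100.
PA = 3100 / 1.24 = 2500 ft.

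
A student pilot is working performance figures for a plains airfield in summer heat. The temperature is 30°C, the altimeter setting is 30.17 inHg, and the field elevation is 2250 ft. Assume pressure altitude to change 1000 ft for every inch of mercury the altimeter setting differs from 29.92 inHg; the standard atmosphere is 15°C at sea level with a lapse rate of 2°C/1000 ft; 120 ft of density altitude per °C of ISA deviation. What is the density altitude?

4280 ft

Pressure altitude = 2250 + (29.92 − 30.17) × 1000 = 2250 + (-250) = 2000 ft.
ISA temperature at 2000 ft = 15 − 2 × (2000/1000) = 11°C.
ISA deviation = 30 − 11 = +19°C.
Density altitude = 2000 + 120 × (19) = 4280 ft.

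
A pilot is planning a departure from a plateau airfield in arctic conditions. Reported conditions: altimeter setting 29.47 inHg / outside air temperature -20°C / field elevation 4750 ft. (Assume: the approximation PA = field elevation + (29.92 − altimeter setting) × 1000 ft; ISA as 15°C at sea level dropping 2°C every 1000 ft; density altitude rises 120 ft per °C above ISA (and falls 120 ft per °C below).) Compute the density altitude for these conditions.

2248 ft

Pressure altitude = 4750 + (29.92 − 29.47) × 1000 = 4750 + (+450) = 5200 ft.
ISA temperature at 5200 ft = 15 − 2 × (5200/1000) = 4.6°C.
ISA deviation = -20 − 4.6 = -24.6°C.
Density altitude = 5200 + 120 × (-24.6) = 2248 ft.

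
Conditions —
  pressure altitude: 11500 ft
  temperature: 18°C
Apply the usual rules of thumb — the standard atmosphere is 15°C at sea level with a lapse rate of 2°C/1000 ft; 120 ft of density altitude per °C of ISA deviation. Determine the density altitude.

14620 ft

ISA temperature at 11500 ft = 15 − 2 × (11500/1000) = -8°C.
ISA deviation = 18 − (-8) = +26°C.
Density altitude = 11500 + 120 × (26) = 11500 + (+3120) = 14620 ft.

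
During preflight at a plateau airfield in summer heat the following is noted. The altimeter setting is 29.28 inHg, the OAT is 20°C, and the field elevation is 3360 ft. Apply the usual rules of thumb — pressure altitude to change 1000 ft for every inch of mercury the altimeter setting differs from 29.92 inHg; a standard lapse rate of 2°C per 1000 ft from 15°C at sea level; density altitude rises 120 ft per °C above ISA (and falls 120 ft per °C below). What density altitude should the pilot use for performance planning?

5560 ft

Pressure altitude = 3360 + (29.92 − 29.28) × 1000 = 3360 + (+640) = 4000 ft.
ISA temperature at 4000 ft = 15 − 2 × (4000/1000) = 7°C.
ISA deviation = 20 − 7 = +13°C.
Density altitude = 4000 + 120 × (13) = 5560 ft.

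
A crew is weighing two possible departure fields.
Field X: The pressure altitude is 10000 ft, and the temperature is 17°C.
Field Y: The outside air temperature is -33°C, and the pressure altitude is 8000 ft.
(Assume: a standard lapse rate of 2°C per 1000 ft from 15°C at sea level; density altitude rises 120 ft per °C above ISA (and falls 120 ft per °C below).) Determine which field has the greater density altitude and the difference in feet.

Field X: ISA temp = -5°C, deviation +22°C, DA = 10000 + 120 × 22 = 12640 ft.
Field Y: ISA temp = -1°C, deviation -32°C, DA = 8000 + 120 × (-32) = 4160 ft.
Field X is higher by 12640 − 4160 = 8480 ft.

Field X by 8480 ft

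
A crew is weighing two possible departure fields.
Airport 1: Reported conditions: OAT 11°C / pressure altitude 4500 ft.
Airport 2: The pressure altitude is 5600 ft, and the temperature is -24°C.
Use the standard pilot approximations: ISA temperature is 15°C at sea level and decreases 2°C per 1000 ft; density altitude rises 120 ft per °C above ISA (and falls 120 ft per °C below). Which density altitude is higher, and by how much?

Airport 1 by 2836 ft

Airport 1: ISA temp = 6°C, deviation +5°C, DA = 4500 + 120 × 5 = 5100 ft.
Airport 2: ISA temp = 3.8°C, deviation -27.8°C, DA = 5600 + 120 × (-27.8) = 2264 ft.
Airport 1 is higher by 5100 − 2264 = 2836 ft.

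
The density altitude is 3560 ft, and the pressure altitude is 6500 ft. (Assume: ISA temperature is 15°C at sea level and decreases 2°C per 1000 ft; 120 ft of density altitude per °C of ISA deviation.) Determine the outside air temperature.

-22.5°C

Density altitude − pressure altitude = 3560 − 6500 = -2940 ft.
At 120 ft/°C that is an ISA deviation of -2940/120 = -24.5°C.
ISA temperature at 6500 ft = 15 − 2 × (6500/1000) = 2°C.
OAT = ISA + deviation = 2 + (-24.5) = -22.5°C.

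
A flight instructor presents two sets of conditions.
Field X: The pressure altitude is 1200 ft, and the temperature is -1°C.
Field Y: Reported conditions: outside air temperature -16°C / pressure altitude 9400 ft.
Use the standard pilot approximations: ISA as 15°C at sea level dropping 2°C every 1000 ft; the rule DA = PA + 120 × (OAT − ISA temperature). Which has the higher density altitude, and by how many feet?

Field Y by 8368 ft

Field X: ISA temp = 12.6°C, deviation -13.6°C, DA = 1200 + 120 × (-13.6) = -432 ft.
Field Y: ISA temp = -3.8°C, deviation -12.2°C, DA = 9400 + 120 × (-12.2) = 7936 ft.
Field Y is higher by 7936 − (-432) = 8368 ft.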